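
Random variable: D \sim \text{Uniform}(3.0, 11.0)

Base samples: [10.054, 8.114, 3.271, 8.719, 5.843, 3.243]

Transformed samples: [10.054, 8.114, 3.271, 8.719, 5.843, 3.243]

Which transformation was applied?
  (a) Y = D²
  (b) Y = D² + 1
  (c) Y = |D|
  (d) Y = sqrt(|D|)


Checking option (c) Y = |D|:
  D = 10.054 -> Y = 10.054 ✓
  D = 8.114 -> Y = 8.114 ✓
  D = 3.271 -> Y = 3.271 ✓
All samples match this transformation.

(c) |D|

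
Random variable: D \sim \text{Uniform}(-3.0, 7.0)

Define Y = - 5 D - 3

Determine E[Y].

For Y = -5D - 3:
E[Y] = -5 * E[D] - 3
E[D] = (-3 + 7)/2 = 2
E[Y] = -5 * 2 - 3 = -13

-13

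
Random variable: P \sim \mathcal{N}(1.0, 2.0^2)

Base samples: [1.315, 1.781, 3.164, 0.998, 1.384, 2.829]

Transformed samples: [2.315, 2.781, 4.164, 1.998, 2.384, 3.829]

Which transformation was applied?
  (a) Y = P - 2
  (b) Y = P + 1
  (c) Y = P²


Checking option (b) Y = P + 1:
  P = 1.315 -> Y = 2.315 ✓
  P = 1.781 -> Y = 2.781 ✓
  P = 3.164 -> Y = 4.164 ✓
All samples match this transformation.

(b) P + 1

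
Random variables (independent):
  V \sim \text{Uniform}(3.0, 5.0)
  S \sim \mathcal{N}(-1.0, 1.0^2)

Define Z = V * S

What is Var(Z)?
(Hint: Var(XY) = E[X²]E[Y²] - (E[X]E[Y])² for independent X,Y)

Var(XY) = E[X²]E[Y²] - (E[X]E[Y])²
E[V] = 4, Var(V) = 0.33333333
E[S] = -1, Var(S) = 1
E[V²] = 0.33333333 + 4² = 16.333333
E[S²] = 1 + (-1)² = 2
Var(Z) = 16.333333*2 - (4*(-1))²
= 32.666667 - 16 = 16.666667

16.666667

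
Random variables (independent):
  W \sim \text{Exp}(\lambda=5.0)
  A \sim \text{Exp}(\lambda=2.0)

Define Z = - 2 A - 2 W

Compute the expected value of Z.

E[Z] = -2*E[W] - 2*E[A]
E[W] = 0.2
E[A] = 0.5
E[Z] = -2*0.2 - 2*0.5 = -1.4

-1.4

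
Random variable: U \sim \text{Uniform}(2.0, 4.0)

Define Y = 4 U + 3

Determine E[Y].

For Y = 4U + 3:
E[Y] = 4 * E[U] + 3
E[U] = (2 + 4)/2 = 3
E[Y] = 4 * 3 + 3 = 15

15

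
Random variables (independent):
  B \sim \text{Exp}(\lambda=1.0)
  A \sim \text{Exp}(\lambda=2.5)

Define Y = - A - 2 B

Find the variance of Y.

For independent RVs: Var(aX + bY) = a²Var(X) + b²Var(Y)
Var(B) = 1
Var(A) = 0.16
Var(Y) = (-2)²*1 + (-1)²*0.16
= 4*1 + 1*0.16 = 4.16

4.16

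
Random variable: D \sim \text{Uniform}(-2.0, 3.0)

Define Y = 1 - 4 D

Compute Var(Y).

For Y = aD + b: Var(Y) = a² * Var(D)
Var(D) = (3 + 2)^2/12 = 2.0833333
Var(Y) = (-4)² * 2.0833333 = 16 * 2.0833333 = 33.333333

33.333333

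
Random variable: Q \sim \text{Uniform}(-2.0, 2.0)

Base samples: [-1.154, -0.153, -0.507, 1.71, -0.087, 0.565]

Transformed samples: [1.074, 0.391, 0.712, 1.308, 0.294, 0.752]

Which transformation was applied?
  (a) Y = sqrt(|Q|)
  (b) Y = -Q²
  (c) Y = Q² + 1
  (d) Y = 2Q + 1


Checking option (a) Y = sqrt(|Q|):
  Q = -1.154 -> Y = 1.074 ✓
  Q = -0.153 -> Y = 0.391 ✓
  Q = -0.507 -> Y = 0.712 ✓
All samples match this transformation.

(a) sqrt(|Q|)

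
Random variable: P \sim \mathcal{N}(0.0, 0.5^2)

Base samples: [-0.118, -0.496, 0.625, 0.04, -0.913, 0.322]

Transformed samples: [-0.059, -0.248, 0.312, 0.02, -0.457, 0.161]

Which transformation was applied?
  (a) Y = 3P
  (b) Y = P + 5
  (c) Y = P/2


Checking option (c) Y = P/2:
  P = -0.118 -> Y = -0.059 ✓
  P = -0.496 -> Y = -0.248 ✓
  P = 0.625 -> Y = 0.312 ✓
All samples match this transformation.

(c) P/2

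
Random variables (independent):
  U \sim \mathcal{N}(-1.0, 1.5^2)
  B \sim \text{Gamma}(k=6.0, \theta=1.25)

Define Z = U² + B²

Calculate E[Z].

E[Z] = E[U²] + E[B²]
E[U²] = Var(U) + E[U]² = 2.25 + 1 = 3.25
E[B²] = Var(B) + E[B]² = 9.375 + 56.25 = 65.625
E[Z] = 3.25 + 65.625 = 68.875

68.875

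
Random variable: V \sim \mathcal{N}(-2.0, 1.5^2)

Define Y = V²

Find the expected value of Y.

Using E[X²] = Var(X) + (E[X])²:
E[V] = -2
Var(V) = 1.5^2 = 2.25
E[V²] = 2.25 + (-2)² = 2.25 + 4 = 6.25

6.25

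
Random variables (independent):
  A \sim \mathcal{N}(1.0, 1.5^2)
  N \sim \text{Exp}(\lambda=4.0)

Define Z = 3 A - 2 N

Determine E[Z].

E[Z] = 3*E[A] - 2*E[N]
E[A] = 1
E[N] = 0.25
E[Z] = 3*1 - 2*0.25 = 2.5

2.5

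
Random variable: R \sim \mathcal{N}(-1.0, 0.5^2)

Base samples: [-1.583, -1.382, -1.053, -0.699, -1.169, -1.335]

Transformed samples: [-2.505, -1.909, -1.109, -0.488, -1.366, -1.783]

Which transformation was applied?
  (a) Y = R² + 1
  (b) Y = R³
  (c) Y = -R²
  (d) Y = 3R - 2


Checking option (c) Y = -R²:
  R = -1.583 -> Y = -2.505 ✓
  R = -1.382 -> Y = -1.909 ✓
  R = -1.053 -> Y = -1.109 ✓
All samples match this transformation.

(c) -R²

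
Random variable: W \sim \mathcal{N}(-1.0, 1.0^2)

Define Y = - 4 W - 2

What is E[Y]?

For Y = -4W - 2:
E[Y] = -4 * E[W] - 2
E[W] = -1.0 = -1
E[Y] = -4 * (-1) - 2 = 2

2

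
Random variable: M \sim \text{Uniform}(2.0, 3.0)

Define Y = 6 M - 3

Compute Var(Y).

For Y = aM + b: Var(Y) = a² * Var(M)
Var(M) = (3 - 2)^2/12 = 0.083333333
Var(Y) = 6² * 0.083333333 = 36 * 0.083333333 = 3

3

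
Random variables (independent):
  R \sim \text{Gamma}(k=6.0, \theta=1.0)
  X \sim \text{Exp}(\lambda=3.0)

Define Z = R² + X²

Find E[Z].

E[Z] = E[R²] + E[X²]
E[R²] = Var(R) + E[R]² = 6 + 36 = 42
E[X²] = Var(X) + E[X]² = 0.11111111 + 0.11111111 = 0.22222222
E[Z] = 42 + 0.22222222 = 42.222222

42.222222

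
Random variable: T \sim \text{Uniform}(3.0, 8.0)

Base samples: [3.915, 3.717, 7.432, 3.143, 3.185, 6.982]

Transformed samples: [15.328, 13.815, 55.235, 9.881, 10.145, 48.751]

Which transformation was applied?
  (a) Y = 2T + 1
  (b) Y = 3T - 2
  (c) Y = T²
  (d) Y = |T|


Checking option (c) Y = T²:
  T = 3.915 -> Y = 15.328 ✓
  T = 3.717 -> Y = 13.815 ✓
  T = 7.432 -> Y = 55.235 ✓
All samples match this transformation.

(c) T²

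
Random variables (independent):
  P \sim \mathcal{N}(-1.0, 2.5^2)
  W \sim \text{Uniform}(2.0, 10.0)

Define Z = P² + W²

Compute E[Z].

E[Z] = E[P²] + E[W²]
E[P²] = Var(P) + E[P]² = 6.25 + 1 = 7.25
E[W²] = Var(W) + E[W]² = 5.3333333 + 36 = 41.333333
E[Z] = 7.25 + 41.333333 = 48.583333

48.583333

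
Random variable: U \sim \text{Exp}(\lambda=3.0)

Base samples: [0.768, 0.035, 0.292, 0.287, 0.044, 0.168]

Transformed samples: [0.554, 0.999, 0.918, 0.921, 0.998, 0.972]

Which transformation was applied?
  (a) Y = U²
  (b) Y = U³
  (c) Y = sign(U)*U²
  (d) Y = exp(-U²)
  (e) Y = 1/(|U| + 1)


Checking option (d) Y = exp(-U²):
  U = 0.768 -> Y = 0.554 ✓
  U = 0.035 -> Y = 0.999 ✓
  U = 0.292 -> Y = 0.918 ✓
All samples match this transformation.

(d) exp(-U²)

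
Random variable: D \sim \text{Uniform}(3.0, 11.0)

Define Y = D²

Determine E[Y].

E[D²] = Var(D) + (E[D])² = 5.3333333 + 49 = 54.333333

54.333333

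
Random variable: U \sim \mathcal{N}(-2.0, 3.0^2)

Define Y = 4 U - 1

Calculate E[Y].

For Y = 4U - 1:
E[Y] = 4 * E[U] - 1
E[U] = -2.0 = -2
E[Y] = 4 * (-2) - 1 = -9

-9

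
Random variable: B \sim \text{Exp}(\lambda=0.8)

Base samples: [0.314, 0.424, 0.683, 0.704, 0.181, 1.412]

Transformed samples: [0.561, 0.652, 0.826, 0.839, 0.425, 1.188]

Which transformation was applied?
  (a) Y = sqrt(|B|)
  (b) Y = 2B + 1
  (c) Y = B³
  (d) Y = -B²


Checking option (a) Y = sqrt(|B|):
  B = 0.314 -> Y = 0.561 ✓
  B = 0.424 -> Y = 0.652 ✓
  B = 0.683 -> Y = 0.826 ✓
All samples match this transformation.

(a) sqrt(|B|)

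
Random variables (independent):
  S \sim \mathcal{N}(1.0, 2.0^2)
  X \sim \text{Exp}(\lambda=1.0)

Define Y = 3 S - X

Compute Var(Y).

For independent RVs: Var(aX + bY) = a²Var(X) + b²Var(Y)
Var(S) = 4
Var(X) = 1
Var(Y) = 3²*4 + (-1)²*1
= 9*4 + 1*1 = 37

37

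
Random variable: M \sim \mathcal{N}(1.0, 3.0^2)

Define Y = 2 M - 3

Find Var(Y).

For Y = aM + b: Var(Y) = a² * Var(M)
Var(M) = 3.0^2 = 9
Var(Y) = 2² * 9 = 4 * 9 = 36

36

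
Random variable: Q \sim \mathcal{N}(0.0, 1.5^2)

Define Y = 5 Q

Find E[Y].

For Y = 5Q:
E[Y] = 5 * E[Q]
E[Q] = 0.0 = 0
E[Y] = 5 * 0 = 0

0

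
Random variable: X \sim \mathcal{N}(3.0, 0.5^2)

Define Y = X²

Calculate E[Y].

E[X²] = Var(X) + (E[X])² = 0.25 + 9 = 9.25

9.25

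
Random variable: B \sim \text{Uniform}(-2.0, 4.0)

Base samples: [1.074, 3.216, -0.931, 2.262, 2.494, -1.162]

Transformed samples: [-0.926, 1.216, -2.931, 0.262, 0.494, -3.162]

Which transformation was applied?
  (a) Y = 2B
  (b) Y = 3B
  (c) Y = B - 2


Checking option (c) Y = B - 2:
  B = 1.074 -> Y = -0.926 ✓
  B = 3.216 -> Y = 1.216 ✓
  B = -0.931 -> Y = -2.931 ✓
All samples match this transformation.

(c) B - 2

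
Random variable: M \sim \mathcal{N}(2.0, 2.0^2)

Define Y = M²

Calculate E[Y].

Using E[X²] = Var(X) + (E[X])²:
E[M] = 2
Var(M) = 2.0^2 = 4
E[M²] = 4 + 2² = 4 + 4 = 8

8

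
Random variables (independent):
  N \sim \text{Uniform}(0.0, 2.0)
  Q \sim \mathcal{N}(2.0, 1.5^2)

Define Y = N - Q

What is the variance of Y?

For independent RVs: Var(aX + bY) = a²Var(X) + b²Var(Y)
Var(N) = 0.33333333
Var(Q) = 2.25
Var(Y) = 1²*0.33333333 + (-1)²*2.25
= 1*0.33333333 + 1*2.25 = 2.5833333

2.5833333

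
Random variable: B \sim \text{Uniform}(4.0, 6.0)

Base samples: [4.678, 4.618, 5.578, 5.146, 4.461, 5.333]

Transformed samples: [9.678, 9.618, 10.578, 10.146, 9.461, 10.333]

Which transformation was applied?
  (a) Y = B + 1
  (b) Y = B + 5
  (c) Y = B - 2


Checking option (b) Y = B + 5:
  B = 4.678 -> Y = 9.678 ✓
  B = 4.618 -> Y = 9.618 ✓
  B = 5.578 -> Y = 10.578 ✓
All samples match this transformation.

(b) B + 5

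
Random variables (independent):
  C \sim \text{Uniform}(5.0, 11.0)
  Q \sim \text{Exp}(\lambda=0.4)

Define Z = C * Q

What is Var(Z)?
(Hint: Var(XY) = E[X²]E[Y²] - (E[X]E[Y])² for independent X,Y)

Var(XY) = E[X²]E[Y²] - (E[X]E[Y])²
E[C] = 8, Var(C) = 3
E[Q] = 2.5, Var(Q) = 6.25
E[C²] = 3 + 8² = 67
E[Q²] = 6.25 + 2.5² = 12.5
Var(Z) = 67*12.5 - (8*2.5)²
= 837.5 - 400 = 437.5

437.5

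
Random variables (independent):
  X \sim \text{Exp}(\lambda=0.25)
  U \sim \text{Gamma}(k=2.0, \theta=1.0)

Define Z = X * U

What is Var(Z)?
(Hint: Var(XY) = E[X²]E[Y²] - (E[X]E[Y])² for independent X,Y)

Var(XY) = E[X²]E[Y²] - (E[X]E[Y])²
E[X] = 4, Var(X) = 16
E[U] = 2, Var(U) = 2
E[X²] = 16 + 4² = 32
E[U²] = 2 + 2² = 6
Var(Z) = 32*6 - (4*2)²
= 192 - 64 = 128

128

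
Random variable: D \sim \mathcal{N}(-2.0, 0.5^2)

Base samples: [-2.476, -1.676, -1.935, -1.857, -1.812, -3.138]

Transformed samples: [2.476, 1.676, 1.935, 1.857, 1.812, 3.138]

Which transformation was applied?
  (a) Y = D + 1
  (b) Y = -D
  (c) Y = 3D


Checking option (b) Y = -D:
  D = -2.476 -> Y = 2.476 ✓
  D = -1.676 -> Y = 1.676 ✓
  D = -1.935 -> Y = 1.935 ✓
All samples match this transformation.

(b) -D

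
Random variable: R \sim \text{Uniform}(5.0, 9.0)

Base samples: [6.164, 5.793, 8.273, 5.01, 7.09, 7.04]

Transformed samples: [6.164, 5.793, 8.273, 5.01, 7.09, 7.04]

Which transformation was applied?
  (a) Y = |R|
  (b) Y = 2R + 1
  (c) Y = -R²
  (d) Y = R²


Checking option (a) Y = |R|:
  R = 6.164 -> Y = 6.164 ✓
  R = 5.793 -> Y = 5.793 ✓
  R = 8.273 -> Y = 8.273 ✓
All samples match this transformation.

(a) |R|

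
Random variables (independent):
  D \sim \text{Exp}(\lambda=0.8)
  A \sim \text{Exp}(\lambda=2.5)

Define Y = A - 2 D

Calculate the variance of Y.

For independent RVs: Var(aX + bY) = a²Var(X) + b²Var(Y)
Var(D) = 1.5625
Var(A) = 0.16
Var(Y) = (-2)²*1.5625 + 1²*0.16
= 4*1.5625 + 1*0.16 = 6.41

6.41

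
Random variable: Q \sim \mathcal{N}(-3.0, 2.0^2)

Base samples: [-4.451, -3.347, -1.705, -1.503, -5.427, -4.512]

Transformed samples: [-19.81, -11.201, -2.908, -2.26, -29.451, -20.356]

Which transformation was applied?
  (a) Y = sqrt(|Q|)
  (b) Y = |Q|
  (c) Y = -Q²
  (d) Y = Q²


Checking option (c) Y = -Q²:
  Q = -4.451 -> Y = -19.81 ✓
  Q = -3.347 -> Y = -11.201 ✓
  Q = -1.705 -> Y = -2.908 ✓
All samples match this transformation.

(c) -Q²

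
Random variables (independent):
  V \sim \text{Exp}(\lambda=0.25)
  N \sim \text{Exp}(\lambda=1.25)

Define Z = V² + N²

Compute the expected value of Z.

E[Z] = E[V²] + E[N²]
E[V²] = Var(V) + E[V]² = 16 + 16 = 32
E[N²] = Var(N) + E[N]² = 0.64 + 0.64 = 1.28
E[Z] = 32 + 1.28 = 33.28

33.28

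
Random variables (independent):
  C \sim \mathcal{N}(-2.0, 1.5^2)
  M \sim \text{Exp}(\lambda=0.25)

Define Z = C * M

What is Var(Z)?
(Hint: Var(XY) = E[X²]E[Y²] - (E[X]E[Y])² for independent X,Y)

Var(XY) = E[X²]E[Y²] - (E[X]E[Y])²
E[C] = -2, Var(C) = 2.25
E[M] = 4, Var(M) = 16
E[C²] = 2.25 + (-2)² = 6.25
E[M²] = 16 + 4² = 32
Var(Z) = 6.25*32 - (-2*4)²
= 200 - 64 = 136

136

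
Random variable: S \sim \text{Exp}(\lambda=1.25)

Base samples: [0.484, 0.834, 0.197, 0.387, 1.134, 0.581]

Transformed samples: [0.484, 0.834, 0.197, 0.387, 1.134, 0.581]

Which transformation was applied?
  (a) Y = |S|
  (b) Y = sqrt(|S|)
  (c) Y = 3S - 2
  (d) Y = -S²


Checking option (a) Y = |S|:
  S = 0.484 -> Y = 0.484 ✓
  S = 0.834 -> Y = 0.834 ✓
  S = 0.197 -> Y = 0.197 ✓
All samples match this transformation.

(a) |S|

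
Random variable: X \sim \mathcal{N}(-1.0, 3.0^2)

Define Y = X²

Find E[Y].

Using E[X²] = Var(X) + (E[X])²:
E[X] = -1
Var(X) = 3.0^2 = 9
E[X²] = 9 + (-1)² = 9 + 1 = 10

10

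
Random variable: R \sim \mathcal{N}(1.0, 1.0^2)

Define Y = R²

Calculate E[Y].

E[R²] = Var(R) + (E[R])² = 1 + 1 = 2

2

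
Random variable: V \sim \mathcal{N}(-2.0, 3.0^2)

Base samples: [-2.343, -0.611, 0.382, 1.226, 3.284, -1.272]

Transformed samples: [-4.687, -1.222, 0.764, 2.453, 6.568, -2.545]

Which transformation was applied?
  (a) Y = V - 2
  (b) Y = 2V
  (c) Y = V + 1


Checking option (b) Y = 2V:
  V = -2.343 -> Y = -4.687 ✓
  V = -0.611 -> Y = -1.222 ✓
  V = 0.382 -> Y = 0.764 ✓
All samples match this transformation.

(b) 2V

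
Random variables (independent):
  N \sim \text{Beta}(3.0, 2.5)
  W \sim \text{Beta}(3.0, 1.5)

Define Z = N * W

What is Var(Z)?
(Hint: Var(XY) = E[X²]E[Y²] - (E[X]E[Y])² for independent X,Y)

Var(XY) = E[X²]E[Y²] - (E[X]E[Y])²
E[N] = 0.54545455, Var(N) = 0.038143675
E[W] = 0.66666667, Var(W) = 0.04040404
E[N²] = 0.038143675 + 0.54545455² = 0.33566434
E[W²] = 0.04040404 + 0.66666667² = 0.48484848
Var(Z) = 0.33566434*0.48484848 - (0.54545455*0.66666667)²
= 0.16274634 - 0.1322314 = 0.03051494

0.03051494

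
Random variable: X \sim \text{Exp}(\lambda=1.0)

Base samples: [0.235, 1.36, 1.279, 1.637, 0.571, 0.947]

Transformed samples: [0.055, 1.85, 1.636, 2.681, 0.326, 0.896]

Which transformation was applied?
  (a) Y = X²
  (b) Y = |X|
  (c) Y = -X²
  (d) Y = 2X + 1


Checking option (a) Y = X²:
  X = 0.235 -> Y = 0.055 ✓
  X = 1.36 -> Y = 1.85 ✓
  X = 1.279 -> Y = 1.636 ✓
All samples match this transformation.

(a) X²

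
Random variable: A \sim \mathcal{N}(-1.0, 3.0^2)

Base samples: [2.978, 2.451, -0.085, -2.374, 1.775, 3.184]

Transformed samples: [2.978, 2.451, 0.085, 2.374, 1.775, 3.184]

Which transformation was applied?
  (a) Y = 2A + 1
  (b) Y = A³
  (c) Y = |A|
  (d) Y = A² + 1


Checking option (c) Y = |A|:
  A = 2.978 -> Y = 2.978 ✓
  A = 2.451 -> Y = 2.451 ✓
  A = -0.085 -> Y = 0.085 ✓
All samples match this transformation.

(c) |A|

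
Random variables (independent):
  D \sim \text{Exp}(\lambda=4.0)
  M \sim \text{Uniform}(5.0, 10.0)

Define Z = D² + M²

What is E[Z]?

E[Z] = E[D²] + E[M²]
E[D²] = Var(D) + E[D]² = 0.0625 + 0.0625 = 0.125
E[M²] = Var(M) + E[M]² = 2.0833333 + 56.25 = 58.333333
E[Z] = 0.125 + 58.333333 = 58.458333

58.458333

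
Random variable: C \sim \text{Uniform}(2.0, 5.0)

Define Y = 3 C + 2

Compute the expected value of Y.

For Y = 3C + 2:
E[Y] = 3 * E[C] + 2
E[C] = (2 + 5)/2 = 3.5
E[Y] = 3 * 3.5 + 2 = 12.5

12.5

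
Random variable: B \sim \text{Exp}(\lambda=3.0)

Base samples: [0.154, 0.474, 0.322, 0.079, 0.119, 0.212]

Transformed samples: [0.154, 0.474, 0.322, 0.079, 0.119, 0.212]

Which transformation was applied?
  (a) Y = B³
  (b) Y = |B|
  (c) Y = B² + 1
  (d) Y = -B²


Checking option (b) Y = |B|:
  B = 0.154 -> Y = 0.154 ✓
  B = 0.474 -> Y = 0.474 ✓
  B = 0.322 -> Y = 0.322 ✓
All samples match this transformation.

(b) |B|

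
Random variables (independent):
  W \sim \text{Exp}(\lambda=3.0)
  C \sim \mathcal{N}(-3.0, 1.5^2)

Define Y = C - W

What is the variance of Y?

For independent RVs: Var(aX + bY) = a²Var(X) + b²Var(Y)
Var(W) = 0.11111111
Var(C) = 2.25
Var(Y) = (-1)²*0.11111111 + 1²*2.25
= 1*0.11111111 + 1*2.25 = 2.3611111

2.3611111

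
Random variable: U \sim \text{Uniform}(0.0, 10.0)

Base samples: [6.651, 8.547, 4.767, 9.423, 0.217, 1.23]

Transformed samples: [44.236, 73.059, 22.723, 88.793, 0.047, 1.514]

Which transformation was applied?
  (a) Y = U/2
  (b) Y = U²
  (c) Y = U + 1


Checking option (b) Y = U²:
  U = 6.651 -> Y = 44.236 ✓
  U = 8.547 -> Y = 73.059 ✓
  U = 4.767 -> Y = 22.723 ✓
All samples match this transformation.

(b) U²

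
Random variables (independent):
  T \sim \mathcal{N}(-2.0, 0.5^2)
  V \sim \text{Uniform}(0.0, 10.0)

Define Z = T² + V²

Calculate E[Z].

E[Z] = E[T²] + E[V²]
E[T²] = Var(T) + E[T]² = 0.25 + 4 = 4.25
E[V²] = Var(V) + E[V]² = 8.3333333 + 25 = 33.333333
E[Z] = 4.25 + 33.333333 = 37.583333

37.583333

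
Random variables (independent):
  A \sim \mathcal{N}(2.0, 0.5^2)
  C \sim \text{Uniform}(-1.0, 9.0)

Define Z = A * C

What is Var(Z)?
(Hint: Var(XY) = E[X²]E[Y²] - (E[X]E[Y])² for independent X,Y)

Var(XY) = E[X²]E[Y²] - (E[X]E[Y])²
E[A] = 2, Var(A) = 0.25
E[C] = 4, Var(C) = 8.3333333
E[A²] = 0.25 + 2² = 4.25
E[C²] = 8.3333333 + 4² = 24.333333
Var(Z) = 4.25*24.333333 - (2*4)²
= 103.41667 - 64 = 39.416667

39.416667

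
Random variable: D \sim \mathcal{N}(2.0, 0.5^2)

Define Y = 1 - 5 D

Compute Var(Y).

For Y = aD + b: Var(Y) = a² * Var(D)
Var(D) = 0.5^2 = 0.25
Var(Y) = (-5)² * 0.25 = 25 * 0.25 = 6.25

6.25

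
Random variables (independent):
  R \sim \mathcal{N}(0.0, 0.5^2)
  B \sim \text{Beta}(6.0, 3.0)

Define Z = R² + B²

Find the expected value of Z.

E[Z] = E[R²] + E[B²]
E[R²] = Var(R) + E[R]² = 0.25 + 0 = 0.25
E[B²] = Var(B) + E[B]² = 0.022222222 + 0.44444444 = 0.46666667
E[Z] = 0.25 + 0.46666667 = 0.71666667

0.71666667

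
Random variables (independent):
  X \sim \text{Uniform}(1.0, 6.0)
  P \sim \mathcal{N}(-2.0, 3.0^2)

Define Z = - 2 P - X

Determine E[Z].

E[Z] = -1*E[X] - 2*E[P]
E[X] = 3.5
E[P] = -2
E[Z] = -1*3.5 - 2*(-2) = 0.5

0.5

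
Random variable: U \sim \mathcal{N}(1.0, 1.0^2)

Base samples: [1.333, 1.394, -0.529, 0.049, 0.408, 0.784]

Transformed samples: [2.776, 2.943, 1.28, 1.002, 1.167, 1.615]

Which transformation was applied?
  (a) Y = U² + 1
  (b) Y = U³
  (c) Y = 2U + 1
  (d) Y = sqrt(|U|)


Checking option (a) Y = U² + 1:
  U = 1.333 -> Y = 2.776 ✓
  U = 1.394 -> Y = 2.943 ✓
  U = -0.529 -> Y = 1.28 ✓
All samples match this transformation.

(a) U² + 1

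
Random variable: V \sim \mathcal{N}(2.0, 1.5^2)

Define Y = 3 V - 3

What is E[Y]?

For Y = 3V - 3:
E[Y] = 3 * E[V] - 3
E[V] = 2.0 = 2
E[Y] = 3 * 2 - 3 = 3

3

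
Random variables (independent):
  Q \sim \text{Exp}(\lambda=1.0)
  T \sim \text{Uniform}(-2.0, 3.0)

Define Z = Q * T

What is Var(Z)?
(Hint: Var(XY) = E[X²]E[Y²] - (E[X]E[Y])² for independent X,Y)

Var(XY) = E[X²]E[Y²] - (E[X]E[Y])²
E[Q] = 1, Var(Q) = 1
E[T] = 0.5, Var(T) = 2.0833333
E[Q²] = 1 + 1² = 2
E[T²] = 2.0833333 + 0.5² = 2.3333333
Var(Z) = 2*2.3333333 - (1*0.5)²
= 4.6666667 - 0.25 = 4.4166667

4.4166667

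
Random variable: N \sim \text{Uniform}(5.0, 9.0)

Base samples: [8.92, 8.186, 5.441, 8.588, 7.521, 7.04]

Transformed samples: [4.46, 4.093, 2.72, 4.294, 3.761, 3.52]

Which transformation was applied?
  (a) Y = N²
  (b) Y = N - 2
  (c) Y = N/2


Checking option (c) Y = N/2:
  N = 8.92 -> Y = 4.46 ✓
  N = 8.186 -> Y = 4.093 ✓
  N = 5.441 -> Y = 2.72 ✓
All samples match this transformation.

(c) N/2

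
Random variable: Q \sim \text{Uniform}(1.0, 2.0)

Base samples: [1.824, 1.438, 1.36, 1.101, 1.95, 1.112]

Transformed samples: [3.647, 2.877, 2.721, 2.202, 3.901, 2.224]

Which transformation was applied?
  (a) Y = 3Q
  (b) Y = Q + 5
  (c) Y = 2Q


Checking option (c) Y = 2Q:
  Q = 1.824 -> Y = 3.647 ✓
  Q = 1.438 -> Y = 2.877 ✓
  Q = 1.36 -> Y = 2.721 ✓
All samples match this transformation.

(c) 2Q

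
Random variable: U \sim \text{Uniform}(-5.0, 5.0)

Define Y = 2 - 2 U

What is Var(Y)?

For Y = aU + b: Var(Y) = a² * Var(U)
Var(U) = (5 + 5)^2/12 = 8.3333333
Var(Y) = (-2)² * 8.3333333 = 4 * 8.3333333 = 33.333333

33.333333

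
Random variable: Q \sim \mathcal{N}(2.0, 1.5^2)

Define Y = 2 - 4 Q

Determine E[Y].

For Y = -4Q + 2:
E[Y] = -4 * E[Q] + 2
E[Q] = 2.0 = 2
E[Y] = -4 * 2 + 2 = -6

-6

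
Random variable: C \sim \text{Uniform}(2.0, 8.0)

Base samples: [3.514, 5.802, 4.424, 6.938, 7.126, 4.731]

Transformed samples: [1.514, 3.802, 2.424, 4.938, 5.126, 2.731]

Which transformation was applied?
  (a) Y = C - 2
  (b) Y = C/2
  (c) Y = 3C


Checking option (a) Y = C - 2:
  C = 3.514 -> Y = 1.514 ✓
  C = 5.802 -> Y = 3.802 ✓
  C = 4.424 -> Y = 2.424 ✓
All samples match this transformation.

(a) C - 2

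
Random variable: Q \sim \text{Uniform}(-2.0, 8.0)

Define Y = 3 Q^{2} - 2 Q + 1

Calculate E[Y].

E[Y] = 3*E[Q²] - 2*E[Q] + 1
E[Q] = 3
E[Q²] = Var(Q) + (E[Q])² = 8.3333333 + 9 = 17.333333
E[Y] = 3*17.333333 - 2*3 + 1 = 47

47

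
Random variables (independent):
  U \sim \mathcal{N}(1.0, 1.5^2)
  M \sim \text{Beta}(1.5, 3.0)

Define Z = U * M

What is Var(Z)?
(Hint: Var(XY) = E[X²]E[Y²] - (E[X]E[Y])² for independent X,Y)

Var(XY) = E[X²]E[Y²] - (E[X]E[Y])²
E[U] = 1, Var(U) = 2.25
E[M] = 0.33333333, Var(M) = 0.04040404
E[U²] = 2.25 + 1² = 3.25
E[M²] = 0.04040404 + 0.33333333² = 0.15151515
Var(Z) = 3.25*0.15151515 - (1*0.33333333)²
= 0.49242424 - 0.11111111 = 0.38131313

0.38131313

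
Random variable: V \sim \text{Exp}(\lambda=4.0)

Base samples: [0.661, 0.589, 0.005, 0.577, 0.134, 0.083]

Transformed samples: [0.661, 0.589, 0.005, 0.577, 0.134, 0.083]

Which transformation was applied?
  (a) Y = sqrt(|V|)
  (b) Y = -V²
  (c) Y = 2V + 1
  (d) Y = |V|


Checking option (d) Y = |V|:
  V = 0.661 -> Y = 0.661 ✓
  V = 0.589 -> Y = 0.589 ✓
  V = 0.005 -> Y = 0.005 ✓
All samples match this transformation.

(d) |V|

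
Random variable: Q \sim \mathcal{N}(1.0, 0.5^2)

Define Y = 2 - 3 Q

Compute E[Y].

For Y = -3Q + 2:
E[Y] = -3 * E[Q] + 2
E[Q] = 1.0 = 1
E[Y] = -3 * 1 + 2 = -1

-1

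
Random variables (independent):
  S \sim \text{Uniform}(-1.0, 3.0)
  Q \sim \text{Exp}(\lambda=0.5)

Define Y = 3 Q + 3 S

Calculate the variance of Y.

For independent RVs: Var(aX + bY) = a²Var(X) + b²Var(Y)
Var(S) = 1.3333333
Var(Q) = 4
Var(Y) = 3²*1.3333333 + 3²*4
= 9*1.3333333 + 9*4 = 48

48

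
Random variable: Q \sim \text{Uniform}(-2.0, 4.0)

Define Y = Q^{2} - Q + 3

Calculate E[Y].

E[Y] = 1*E[Q²] - 1*E[Q] + 3
E[Q] = 1
E[Q²] = Var(Q) + (E[Q])² = 3 + 1 = 4
E[Y] = 1*4 - 1*1 + 3 = 6

6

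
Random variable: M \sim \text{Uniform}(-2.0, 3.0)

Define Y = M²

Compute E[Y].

E[M²] = Var(M) + (E[M])² = 2.0833333 + 0.25 = 2.3333333

2.3333333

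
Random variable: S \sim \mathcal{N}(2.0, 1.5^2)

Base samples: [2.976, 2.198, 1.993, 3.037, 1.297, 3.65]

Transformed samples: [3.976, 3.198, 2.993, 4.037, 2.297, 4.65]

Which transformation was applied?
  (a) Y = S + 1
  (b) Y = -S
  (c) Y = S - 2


Checking option (a) Y = S + 1:
  S = 2.976 -> Y = 3.976 ✓
  S = 2.198 -> Y = 3.198 ✓
  S = 1.993 -> Y = 2.993 ✓
All samples match this transformation.

(a) S + 1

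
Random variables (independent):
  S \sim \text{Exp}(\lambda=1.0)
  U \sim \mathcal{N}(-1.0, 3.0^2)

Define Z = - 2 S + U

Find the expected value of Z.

E[Z] = -2*E[S] + 1*E[U]
E[S] = 1
E[U] = -1
E[Z] = -2*1 + 1*(-1) = -3

-3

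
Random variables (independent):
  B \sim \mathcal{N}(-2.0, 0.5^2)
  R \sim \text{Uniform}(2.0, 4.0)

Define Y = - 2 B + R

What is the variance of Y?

For independent RVs: Var(aX + bY) = a²Var(X) + b²Var(Y)
Var(B) = 0.25
Var(R) = 0.33333333
Var(Y) = (-2)²*0.25 + 1²*0.33333333
= 4*0.25 + 1*0.33333333 = 1.3333333

1.3333333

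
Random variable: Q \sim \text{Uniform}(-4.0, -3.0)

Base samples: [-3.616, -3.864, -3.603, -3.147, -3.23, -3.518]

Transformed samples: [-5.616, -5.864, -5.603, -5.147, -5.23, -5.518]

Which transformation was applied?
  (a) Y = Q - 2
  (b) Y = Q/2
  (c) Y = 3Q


Checking option (a) Y = Q - 2:
  Q = -3.616 -> Y = -5.616 ✓
  Q = -3.864 -> Y = -5.864 ✓
  Q = -3.603 -> Y = -5.603 ✓
All samples match this transformation.

(a) Q - 2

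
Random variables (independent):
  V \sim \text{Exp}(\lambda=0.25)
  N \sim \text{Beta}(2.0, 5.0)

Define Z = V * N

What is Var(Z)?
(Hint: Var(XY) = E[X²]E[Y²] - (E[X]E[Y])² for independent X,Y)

Var(XY) = E[X²]E[Y²] - (E[X]E[Y])²
E[V] = 4, Var(V) = 16
E[N] = 0.28571429, Var(N) = 0.025510204
E[V²] = 16 + 4² = 32
E[N²] = 0.025510204 + 0.28571429² = 0.10714286
Var(Z) = 32*0.10714286 - (4*0.28571429)²
= 3.4285714 - 1.3061224 = 2.122449

2.122449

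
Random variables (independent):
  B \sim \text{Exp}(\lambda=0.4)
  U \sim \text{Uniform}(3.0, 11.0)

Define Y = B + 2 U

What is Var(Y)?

For independent RVs: Var(aX + bY) = a²Var(X) + b²Var(Y)
Var(B) = 6.25
Var(U) = 5.3333333
Var(Y) = 1²*6.25 + 2²*5.3333333
= 1*6.25 + 4*5.3333333 = 27.583333

27.583333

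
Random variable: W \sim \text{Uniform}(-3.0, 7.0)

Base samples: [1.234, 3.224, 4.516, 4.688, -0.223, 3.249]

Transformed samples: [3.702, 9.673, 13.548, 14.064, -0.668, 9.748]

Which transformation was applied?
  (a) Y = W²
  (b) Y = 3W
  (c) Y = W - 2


Checking option (b) Y = 3W:
  W = 1.234 -> Y = 3.702 ✓
  W = 3.224 -> Y = 9.673 ✓
  W = 4.516 -> Y = 13.548 ✓
All samples match this transformation.

(b) 3W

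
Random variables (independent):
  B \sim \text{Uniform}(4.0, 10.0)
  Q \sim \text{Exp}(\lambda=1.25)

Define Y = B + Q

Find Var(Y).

For independent RVs: Var(aX + bY) = a²Var(X) + b²Var(Y)
Var(B) = 3
Var(Q) = 0.64
Var(Y) = 1²*3 + 1²*0.64
= 1*3 + 1*0.64 = 3.64

3.64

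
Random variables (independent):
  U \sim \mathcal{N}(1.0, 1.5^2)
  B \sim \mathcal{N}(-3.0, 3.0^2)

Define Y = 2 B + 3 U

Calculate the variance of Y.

For independent RVs: Var(aX + bY) = a²Var(X) + b²Var(Y)
Var(U) = 2.25
Var(B) = 9
Var(Y) = 3²*2.25 + 2²*9
= 9*2.25 + 4*9 = 56.25

56.25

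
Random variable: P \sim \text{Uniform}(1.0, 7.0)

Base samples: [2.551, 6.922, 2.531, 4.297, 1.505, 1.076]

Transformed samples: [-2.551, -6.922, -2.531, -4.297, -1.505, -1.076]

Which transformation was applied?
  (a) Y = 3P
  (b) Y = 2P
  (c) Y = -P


Checking option (c) Y = -P:
  P = 2.551 -> Y = -2.551 ✓
  P = 6.922 -> Y = -6.922 ✓
  P = 2.531 -> Y = -2.531 ✓
All samples match this transformation.

(c) -P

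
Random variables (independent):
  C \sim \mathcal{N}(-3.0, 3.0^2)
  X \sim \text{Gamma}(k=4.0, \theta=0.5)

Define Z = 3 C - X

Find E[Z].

E[Z] = 3*E[C] - 1*E[X]
E[C] = -3
E[X] = 2
E[Z] = 3*(-3) - 1*2 = -11

-11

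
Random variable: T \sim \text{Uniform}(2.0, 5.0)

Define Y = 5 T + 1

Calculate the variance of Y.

For Y = aT + b: Var(Y) = a² * Var(T)
Var(T) = (5 - 2)^2/12 = 0.75
Var(Y) = 5² * 0.75 = 25 * 0.75 = 18.75

18.75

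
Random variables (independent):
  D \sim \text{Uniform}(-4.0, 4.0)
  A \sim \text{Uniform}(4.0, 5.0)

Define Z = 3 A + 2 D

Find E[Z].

E[Z] = 2*E[D] + 3*E[A]
E[D] = 0
E[A] = 4.5
E[Z] = 2*0 + 3*4.5 = 13.5

13.5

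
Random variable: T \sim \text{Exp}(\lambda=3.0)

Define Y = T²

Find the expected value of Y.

E[T²] = Var(T) + (E[T])² = 0.11111111 + 0.11111111 = 0.22222222

0.22222222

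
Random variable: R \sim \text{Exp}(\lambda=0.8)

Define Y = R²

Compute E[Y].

E[R²] = Var(R) + (E[R])² = 1.5625 + 1.5625 = 3.125

3.125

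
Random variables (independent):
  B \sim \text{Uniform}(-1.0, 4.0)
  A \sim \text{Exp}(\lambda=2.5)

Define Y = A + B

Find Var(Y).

For independent RVs: Var(aX + bY) = a²Var(X) + b²Var(Y)
Var(B) = 2.0833333
Var(A) = 0.16
Var(Y) = 1²*2.0833333 + 1²*0.16
= 1*2.0833333 + 1*0.16 = 2.2433333

2.2433333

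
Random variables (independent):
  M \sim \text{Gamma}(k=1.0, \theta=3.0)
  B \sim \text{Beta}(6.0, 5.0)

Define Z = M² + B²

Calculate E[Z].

E[Z] = E[M²] + E[B²]
E[M²] = Var(M) + E[M]² = 9 + 9 = 18
E[B²] = Var(B) + E[B]² = 0.020661157 + 0.29752066 = 0.31818182
E[Z] = 18 + 0.31818182 = 18.318182

18.318182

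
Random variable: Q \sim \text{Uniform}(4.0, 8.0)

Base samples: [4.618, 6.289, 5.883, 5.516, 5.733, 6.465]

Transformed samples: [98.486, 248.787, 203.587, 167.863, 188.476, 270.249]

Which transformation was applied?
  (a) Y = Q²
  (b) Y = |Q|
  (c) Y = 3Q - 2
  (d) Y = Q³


Checking option (d) Y = Q³:
  Q = 4.618 -> Y = 98.486 ✓
  Q = 6.289 -> Y = 248.787 ✓
  Q = 5.883 -> Y = 203.587 ✓
All samples match this transformation.

(d) Q³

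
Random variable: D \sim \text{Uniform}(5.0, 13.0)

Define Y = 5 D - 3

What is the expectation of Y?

For Y = 5D - 3:
E[Y] = 5 * E[D] - 3
E[D] = (5 + 13)/2 = 9
E[Y] = 5 * 9 - 3 = 42

42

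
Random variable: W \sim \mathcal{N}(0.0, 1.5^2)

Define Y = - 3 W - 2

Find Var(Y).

For Y = aW + b: Var(Y) = a² * Var(W)
Var(W) = 1.5^2 = 2.25
Var(Y) = (-3)² * 2.25 = 9 * 2.25 = 20.25

20.25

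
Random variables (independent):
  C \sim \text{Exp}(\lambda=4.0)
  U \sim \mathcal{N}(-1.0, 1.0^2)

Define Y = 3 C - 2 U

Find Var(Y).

For independent RVs: Var(aX + bY) = a²Var(X) + b²Var(Y)
Var(C) = 0.0625
Var(U) = 1
Var(Y) = 3²*0.0625 + (-2)²*1
= 9*0.0625 + 4*1 = 4.5625

4.5625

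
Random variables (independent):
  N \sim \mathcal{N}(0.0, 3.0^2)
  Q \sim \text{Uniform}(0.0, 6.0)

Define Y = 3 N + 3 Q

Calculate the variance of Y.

For independent RVs: Var(aX + bY) = a²Var(X) + b²Var(Y)
Var(N) = 9
Var(Q) = 3
Var(Y) = 3²*9 + 3²*3
= 9*9 + 9*3 = 108

108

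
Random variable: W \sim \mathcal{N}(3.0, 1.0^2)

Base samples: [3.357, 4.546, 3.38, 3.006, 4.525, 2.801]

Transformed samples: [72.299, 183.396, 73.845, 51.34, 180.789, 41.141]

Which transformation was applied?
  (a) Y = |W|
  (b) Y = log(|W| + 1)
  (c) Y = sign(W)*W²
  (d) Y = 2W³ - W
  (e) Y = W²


Checking option (d) Y = 2W³ - W:
  W = 3.357 -> Y = 72.299 ✓
  W = 4.546 -> Y = 183.396 ✓
  W = 3.38 -> Y = 73.845 ✓
All samples match this transformation.

(d) 2W³ - W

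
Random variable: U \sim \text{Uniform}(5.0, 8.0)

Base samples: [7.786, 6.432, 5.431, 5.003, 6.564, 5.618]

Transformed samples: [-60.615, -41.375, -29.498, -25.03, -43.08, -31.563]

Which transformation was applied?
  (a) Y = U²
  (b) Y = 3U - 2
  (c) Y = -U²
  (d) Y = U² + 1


Checking option (c) Y = -U²:
  U = 7.786 -> Y = -60.615 ✓
  U = 6.432 -> Y = -41.375 ✓
  U = 5.431 -> Y = -29.498 ✓
All samples match this transformation.

(c) -U²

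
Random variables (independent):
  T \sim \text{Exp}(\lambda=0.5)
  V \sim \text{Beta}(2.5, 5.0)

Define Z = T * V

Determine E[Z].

For independent RVs: E[XY] = E[X]*E[Y]
E[T] = 2
E[V] = 0.33333333
E[Z] = 2 * 0.33333333 = 0.66666667

0.66666667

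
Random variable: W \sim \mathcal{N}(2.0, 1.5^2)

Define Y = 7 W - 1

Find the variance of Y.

For Y = aW + b: Var(Y) = a² * Var(W)
Var(W) = 1.5^2 = 2.25
Var(Y) = 7² * 2.25 = 49 * 2.25 = 110.25

110.25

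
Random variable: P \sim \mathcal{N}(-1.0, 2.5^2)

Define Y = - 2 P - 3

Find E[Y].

For Y = -2P - 3:
E[Y] = -2 * E[P] - 3
E[P] = -1.0 = -1
E[Y] = -2 * (-1) - 3 = -1

-1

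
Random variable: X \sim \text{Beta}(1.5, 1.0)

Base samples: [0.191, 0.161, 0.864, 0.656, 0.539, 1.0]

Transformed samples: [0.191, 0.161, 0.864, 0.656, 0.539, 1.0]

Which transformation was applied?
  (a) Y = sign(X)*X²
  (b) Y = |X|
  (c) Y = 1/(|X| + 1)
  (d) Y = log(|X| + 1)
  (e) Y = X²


Checking option (b) Y = |X|:
  X = 0.191 -> Y = 0.191 ✓
  X = 0.161 -> Y = 0.161 ✓
  X = 0.864 -> Y = 0.864 ✓
All samples match this transformation.

(b) |X|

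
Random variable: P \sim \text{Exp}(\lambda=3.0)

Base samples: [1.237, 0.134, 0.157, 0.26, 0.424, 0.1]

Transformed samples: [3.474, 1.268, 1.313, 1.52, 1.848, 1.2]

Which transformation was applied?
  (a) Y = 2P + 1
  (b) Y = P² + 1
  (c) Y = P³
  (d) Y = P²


Checking option (a) Y = 2P + 1:
  P = 1.237 -> Y = 3.474 ✓
  P = 0.134 -> Y = 1.268 ✓
  P = 0.157 -> Y = 1.313 ✓
All samples match this transformation.

(a) 2P + 1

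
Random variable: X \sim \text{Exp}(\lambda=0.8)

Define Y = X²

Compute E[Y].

E[X²] = Var(X) + (E[X])² = 1.5625 + 1.5625 = 3.125

3.125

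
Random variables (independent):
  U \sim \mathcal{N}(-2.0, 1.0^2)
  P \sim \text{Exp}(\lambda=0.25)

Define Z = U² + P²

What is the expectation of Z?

E[Z] = E[U²] + E[P²]
E[U²] = Var(U) + E[U]² = 1 + 4 = 5
E[P²] = Var(P) + E[P]² = 16 + 16 = 32
E[Z] = 5 + 32 = 37

37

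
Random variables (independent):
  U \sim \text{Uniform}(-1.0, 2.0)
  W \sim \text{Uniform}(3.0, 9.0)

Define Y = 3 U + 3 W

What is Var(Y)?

For independent RVs: Var(aX + bY) = a²Var(X) + b²Var(Y)
Var(U) = 0.75
Var(W) = 3
Var(Y) = 3²*0.75 + 3²*3
= 9*0.75 + 9*3 = 33.75

33.75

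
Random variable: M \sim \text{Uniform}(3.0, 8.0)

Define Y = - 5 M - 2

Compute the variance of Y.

For Y = aM + b: Var(Y) = a² * Var(M)
Var(M) = (8 - 3)^2/12 = 2.0833333
Var(Y) = (-5)² * 2.0833333 = 25 * 2.0833333 = 52.083333

52.083333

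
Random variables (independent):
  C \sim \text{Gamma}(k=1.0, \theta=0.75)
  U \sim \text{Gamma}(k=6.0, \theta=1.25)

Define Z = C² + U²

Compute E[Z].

E[Z] = E[C²] + E[U²]
E[C²] = Var(C) + E[C]² = 0.5625 + 0.5625 = 1.125
E[U²] = Var(U) + E[U]² = 9.375 + 56.25 = 65.625
E[Z] = 1.125 + 65.625 = 66.75

66.75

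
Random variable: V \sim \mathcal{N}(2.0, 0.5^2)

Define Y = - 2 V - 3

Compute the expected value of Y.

For Y = -2V - 3:
E[Y] = -2 * E[V] - 3
E[V] = 2.0 = 2
E[Y] = -2 * 2 - 3 = -7

-7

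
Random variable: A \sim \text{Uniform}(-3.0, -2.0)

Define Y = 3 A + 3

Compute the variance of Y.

For Y = aA + b: Var(Y) = a² * Var(A)
Var(A) = (-2 + 3)^2/12 = 0.083333333
Var(Y) = 3² * 0.083333333 = 9 * 0.083333333 = 0.75

0.75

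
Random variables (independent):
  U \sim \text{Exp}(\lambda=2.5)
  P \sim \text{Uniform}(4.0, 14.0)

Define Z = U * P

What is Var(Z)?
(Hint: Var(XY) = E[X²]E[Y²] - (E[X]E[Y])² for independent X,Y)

Var(XY) = E[X²]E[Y²] - (E[X]E[Y])²
E[U] = 0.4, Var(U) = 0.16
E[P] = 9, Var(P) = 8.3333333
E[U²] = 0.16 + 0.4² = 0.32
E[P²] = 8.3333333 + 9² = 89.333333
Var(Z) = 0.32*89.333333 - (0.4*9)²
= 28.586667 - 12.96 = 15.626667

15.626667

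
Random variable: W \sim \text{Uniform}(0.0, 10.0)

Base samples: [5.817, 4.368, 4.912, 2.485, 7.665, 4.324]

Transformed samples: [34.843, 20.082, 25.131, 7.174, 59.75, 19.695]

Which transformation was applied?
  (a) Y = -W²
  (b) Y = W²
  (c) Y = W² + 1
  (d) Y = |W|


Checking option (c) Y = W² + 1:
  W = 5.817 -> Y = 34.843 ✓
  W = 4.368 -> Y = 20.082 ✓
  W = 4.912 -> Y = 25.131 ✓
All samples match this transformation.

(c) W² + 1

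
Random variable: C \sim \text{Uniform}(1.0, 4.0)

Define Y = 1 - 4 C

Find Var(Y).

For Y = aC + b: Var(Y) = a² * Var(C)
Var(C) = (4 - 1)^2/12 = 0.75
Var(Y) = (-4)² * 0.75 = 16 * 0.75 = 12

12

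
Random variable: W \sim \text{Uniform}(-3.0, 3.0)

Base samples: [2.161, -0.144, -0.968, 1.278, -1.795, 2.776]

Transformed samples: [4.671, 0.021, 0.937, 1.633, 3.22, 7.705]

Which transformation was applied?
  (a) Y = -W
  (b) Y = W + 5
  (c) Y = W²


Checking option (c) Y = W²:
  W = 2.161 -> Y = 4.671 ✓
  W = -0.144 -> Y = 0.021 ✓
  W = -0.968 -> Y = 0.937 ✓
All samples match this transformation.

(c) W²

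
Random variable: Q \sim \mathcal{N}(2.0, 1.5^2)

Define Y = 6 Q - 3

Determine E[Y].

For Y = 6Q - 3:
E[Y] = 6 * E[Q] - 3
E[Q] = 2.0 = 2
E[Y] = 6 * 2 - 3 = 9

9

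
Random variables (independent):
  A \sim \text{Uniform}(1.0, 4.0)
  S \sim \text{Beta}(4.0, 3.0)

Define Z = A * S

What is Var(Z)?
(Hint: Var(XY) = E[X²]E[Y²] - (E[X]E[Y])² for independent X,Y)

Var(XY) = E[X²]E[Y²] - (E[X]E[Y])²
E[A] = 2.5, Var(A) = 0.75
E[S] = 0.57142857, Var(S) = 0.030612245
E[A²] = 0.75 + 2.5² = 7
E[S²] = 0.030612245 + 0.57142857² = 0.35714286
Var(Z) = 7*0.35714286 - (2.5*0.57142857)²
= 2.5 - 2.0408163 = 0.45918367

0.45918367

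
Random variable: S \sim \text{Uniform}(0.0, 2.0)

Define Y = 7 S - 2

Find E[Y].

For Y = 7S - 2:
E[Y] = 7 * E[S] - 2
E[S] = (0 + 2)/2 = 1
E[Y] = 7 * 1 - 2 = 5

5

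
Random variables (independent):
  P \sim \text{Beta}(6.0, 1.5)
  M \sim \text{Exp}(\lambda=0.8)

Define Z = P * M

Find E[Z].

For independent RVs: E[XY] = E[X]*E[Y]
E[P] = 0.8
E[M] = 1.25
E[Z] = 0.8 * 1.25 = 1

1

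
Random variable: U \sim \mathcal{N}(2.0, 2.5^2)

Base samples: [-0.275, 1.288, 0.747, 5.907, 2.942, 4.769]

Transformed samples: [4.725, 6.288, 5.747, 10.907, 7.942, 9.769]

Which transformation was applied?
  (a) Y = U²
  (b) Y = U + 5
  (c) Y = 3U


Checking option (b) Y = U + 5:
  U = -0.275 -> Y = 4.725 ✓
  U = 1.288 -> Y = 6.288 ✓
  U = 0.747 -> Y = 5.747 ✓
All samples match this transformation.

(b) U + 5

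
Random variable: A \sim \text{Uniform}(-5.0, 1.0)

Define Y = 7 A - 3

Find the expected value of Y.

For Y = 7A - 3:
E[Y] = 7 * E[A] - 3
E[A] = (-5 + 1)/2 = -2
E[Y] = 7 * (-2) - 3 = -17

-17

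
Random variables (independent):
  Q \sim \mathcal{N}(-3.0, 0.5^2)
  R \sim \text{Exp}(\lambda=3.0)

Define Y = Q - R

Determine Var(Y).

For independent RVs: Var(aX + bY) = a²Var(X) + b²Var(Y)
Var(Q) = 0.25
Var(R) = 0.11111111
Var(Y) = 1²*0.25 + (-1)²*0.11111111
= 1*0.25 + 1*0.11111111 = 0.36111111

0.36111111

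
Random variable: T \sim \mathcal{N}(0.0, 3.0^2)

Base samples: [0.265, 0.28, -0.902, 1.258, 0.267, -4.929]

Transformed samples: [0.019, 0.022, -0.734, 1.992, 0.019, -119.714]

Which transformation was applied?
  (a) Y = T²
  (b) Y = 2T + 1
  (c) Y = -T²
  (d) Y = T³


Checking option (d) Y = T³:
  T = 0.265 -> Y = 0.019 ✓
  T = 0.28 -> Y = 0.022 ✓
  T = -0.902 -> Y = -0.734 ✓
All samples match this transformation.

(d) T³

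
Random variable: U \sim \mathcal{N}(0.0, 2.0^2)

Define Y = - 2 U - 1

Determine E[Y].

For Y = -2U - 1:
E[Y] = -2 * E[U] - 1
E[U] = 0.0 = 0
E[Y] = -2 * 0 - 1 = -1

-1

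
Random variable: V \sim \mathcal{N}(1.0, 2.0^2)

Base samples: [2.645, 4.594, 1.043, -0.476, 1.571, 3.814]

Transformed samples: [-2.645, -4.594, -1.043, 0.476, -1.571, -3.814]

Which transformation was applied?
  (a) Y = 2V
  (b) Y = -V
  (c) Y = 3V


Checking option (b) Y = -V:
  V = 2.645 -> Y = -2.645 ✓
  V = 4.594 -> Y = -4.594 ✓
  V = 1.043 -> Y = -1.043 ✓
All samples match this transformation.

(b) -V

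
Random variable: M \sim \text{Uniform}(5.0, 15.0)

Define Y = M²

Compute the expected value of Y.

Using E[X²] = Var(X) + (E[X])²:
E[M] = 10
Var(M) = (15 - 5)^2/12 = 8.3333333
E[M²] = 8.3333333 + 10² = 8.3333333 + 100 = 108.33333

108.33333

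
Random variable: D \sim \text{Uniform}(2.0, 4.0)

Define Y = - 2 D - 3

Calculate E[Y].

For Y = -2D - 3:
E[Y] = -2 * E[D] - 3
E[D] = (2 + 4)/2 = 3
E[Y] = -2 * 3 - 3 = -9

-9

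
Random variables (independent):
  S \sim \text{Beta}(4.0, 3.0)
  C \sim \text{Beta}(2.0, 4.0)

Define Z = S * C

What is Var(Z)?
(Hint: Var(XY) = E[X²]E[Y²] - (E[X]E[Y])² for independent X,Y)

Var(XY) = E[X²]E[Y²] - (E[X]E[Y])²
E[S] = 0.57142857, Var(S) = 0.030612245
E[C] = 0.33333333, Var(C) = 0.031746032
E[S²] = 0.030612245 + 0.57142857² = 0.35714286
E[C²] = 0.031746032 + 0.33333333² = 0.14285714
Var(Z) = 0.35714286*0.14285714 - (0.57142857*0.33333333)²
= 0.051020408 - 0.036281179 = 0.014739229

0.014739229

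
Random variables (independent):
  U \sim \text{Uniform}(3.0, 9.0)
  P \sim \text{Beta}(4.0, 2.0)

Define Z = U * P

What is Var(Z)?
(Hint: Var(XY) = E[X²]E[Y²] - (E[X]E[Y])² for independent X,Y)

Var(XY) = E[X²]E[Y²] - (E[X]E[Y])²
E[U] = 6, Var(U) = 3
E[P] = 0.66666667, Var(P) = 0.031746032
E[U²] = 3 + 6² = 39
E[P²] = 0.031746032 + 0.66666667² = 0.47619048
Var(Z) = 39*0.47619048 - (6*0.66666667)²
= 18.571429 - 16 = 2.5714286

2.5714286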